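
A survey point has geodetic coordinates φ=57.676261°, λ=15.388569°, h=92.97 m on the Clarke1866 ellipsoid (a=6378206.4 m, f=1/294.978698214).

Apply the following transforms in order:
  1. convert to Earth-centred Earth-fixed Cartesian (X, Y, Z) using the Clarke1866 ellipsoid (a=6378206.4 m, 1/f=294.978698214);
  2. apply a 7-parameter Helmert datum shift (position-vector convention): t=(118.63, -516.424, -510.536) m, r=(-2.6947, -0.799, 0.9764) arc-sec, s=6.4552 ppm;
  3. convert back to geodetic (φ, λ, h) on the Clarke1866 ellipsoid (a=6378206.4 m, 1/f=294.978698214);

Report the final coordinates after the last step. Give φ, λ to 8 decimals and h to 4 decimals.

start: φ=57.676261°, λ=15.388569°, h=92.970 m
→ ECEF (a=6378206.400, f=1/294.978698214): X=3296196.5188, Y=907216.3120, Z=5366423.1325
→ Helmert 7p (PV): X=3296311.3441, Y=906791.4565, Z=5365948.1541
→ geod (Bowring, a=6378206.400): φ=57.67399574°, λ=15.38119337°, h=-309.4727 m

φ=57.67399574°, λ=15.38119337°, h=-309.4727 m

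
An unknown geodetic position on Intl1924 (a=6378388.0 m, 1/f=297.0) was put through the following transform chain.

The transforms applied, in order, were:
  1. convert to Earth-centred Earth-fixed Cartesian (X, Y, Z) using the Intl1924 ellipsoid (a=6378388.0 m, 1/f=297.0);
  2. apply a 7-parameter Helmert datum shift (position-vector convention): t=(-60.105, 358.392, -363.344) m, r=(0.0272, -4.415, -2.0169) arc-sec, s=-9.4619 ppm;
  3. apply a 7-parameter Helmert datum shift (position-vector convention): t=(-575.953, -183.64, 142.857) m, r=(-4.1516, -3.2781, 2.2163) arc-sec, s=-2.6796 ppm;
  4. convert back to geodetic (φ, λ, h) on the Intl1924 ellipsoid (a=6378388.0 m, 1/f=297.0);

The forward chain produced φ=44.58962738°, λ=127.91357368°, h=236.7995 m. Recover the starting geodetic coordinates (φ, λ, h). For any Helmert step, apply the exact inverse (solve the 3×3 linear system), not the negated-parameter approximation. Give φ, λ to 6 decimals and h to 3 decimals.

φ=44.596595°, λ=127.907589°, h=93.254 m

start: φ=44.589627°, λ=127.913574°, h=236.799 m
→ ECEF (a=6378388.000, f=1/297.0): X=-2795910.4476, Y=3589750.3198, Z=4455232.2845
→ Helmert⁻¹: X=-2795232.6066, Y=3589883.9415, Z=4455218.0446
→ Helmert⁻¹: X=-2795138.6769, Y=3589532.7696, Z=4455682.9025
→ geod (Bowring, a=6378388.000): φ=44.59659500°, λ=127.90758900°, h=93.2540 m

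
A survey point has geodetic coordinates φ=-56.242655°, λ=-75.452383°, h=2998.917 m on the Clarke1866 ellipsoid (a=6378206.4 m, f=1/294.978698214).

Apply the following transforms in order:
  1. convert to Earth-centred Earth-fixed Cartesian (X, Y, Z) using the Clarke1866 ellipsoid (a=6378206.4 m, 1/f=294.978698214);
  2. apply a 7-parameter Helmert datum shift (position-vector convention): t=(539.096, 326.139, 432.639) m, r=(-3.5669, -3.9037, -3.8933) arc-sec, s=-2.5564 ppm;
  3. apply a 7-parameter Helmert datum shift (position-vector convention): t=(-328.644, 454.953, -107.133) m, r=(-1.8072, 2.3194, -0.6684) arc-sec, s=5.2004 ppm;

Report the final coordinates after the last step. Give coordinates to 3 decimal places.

start: φ=-56.242655°, λ=-75.452383°, h=2998.917 m
→ ECEF (a=6378206.400, f=1/294.978698214): X=892762.0699, Y=-3440257.4877, Z=-5281795.2381
→ Helmert 7p (PV): X=893333.9093, Y=-3440030.7420, Z=-5281272.7090
→ Helmert 7p (PV): X=892939.3765, Y=-3439642.8458, Z=-5281387.2120

X=892939.377 m, Y=-3439642.846 m, Z=-5281387.212 m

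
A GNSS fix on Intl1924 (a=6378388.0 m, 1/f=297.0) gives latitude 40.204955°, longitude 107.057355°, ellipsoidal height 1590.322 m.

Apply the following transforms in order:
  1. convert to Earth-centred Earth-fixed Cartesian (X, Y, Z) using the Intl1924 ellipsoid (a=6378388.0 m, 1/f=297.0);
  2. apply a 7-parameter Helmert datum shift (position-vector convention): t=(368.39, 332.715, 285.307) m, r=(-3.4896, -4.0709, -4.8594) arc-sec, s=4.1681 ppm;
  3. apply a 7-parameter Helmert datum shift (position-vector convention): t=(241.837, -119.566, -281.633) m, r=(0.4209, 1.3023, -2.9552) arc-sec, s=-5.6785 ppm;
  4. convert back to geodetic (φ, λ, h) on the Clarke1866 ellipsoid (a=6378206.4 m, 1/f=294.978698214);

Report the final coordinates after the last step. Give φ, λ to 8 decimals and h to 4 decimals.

φ=40.20509476°, λ=107.04800740°, h=1844.1941 m

start: φ=40.204955°, λ=107.057355°, h=1590.322 m
→ ECEF (a=6378388.000, f=1/297.0): X=-1431293.3194, Y=4664842.9389, Z=4096487.9533
→ Helmert 7p (PV): X=-1430901.8453, Y=4665298.1224, Z=4096683.1660
→ Helmert 7p (PV): X=-1430559.1773, Y=4665164.2056, Z=4096396.8241
→ geod (Bowring, a=6378206.400): φ=40.20509476°, λ=107.04800740°, h=1844.1941 m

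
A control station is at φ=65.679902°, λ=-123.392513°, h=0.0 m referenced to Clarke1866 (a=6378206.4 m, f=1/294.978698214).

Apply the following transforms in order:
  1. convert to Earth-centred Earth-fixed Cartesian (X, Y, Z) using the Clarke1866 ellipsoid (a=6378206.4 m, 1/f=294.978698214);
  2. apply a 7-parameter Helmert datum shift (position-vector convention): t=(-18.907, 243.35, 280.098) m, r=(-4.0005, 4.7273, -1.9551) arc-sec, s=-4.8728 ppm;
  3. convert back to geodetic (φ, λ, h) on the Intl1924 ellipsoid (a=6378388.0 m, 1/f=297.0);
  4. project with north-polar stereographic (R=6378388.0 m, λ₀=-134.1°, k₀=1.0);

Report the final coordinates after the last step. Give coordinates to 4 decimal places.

start: φ=65.679902°, λ=-123.392513°, h=0.000 m
→ ECEF (a=6378206.400, f=1/294.978698214): X=-1449775.6491, Y=-2199325.4801, Z=5789148.6875
→ Helmert 7p (PV): X=-1449675.6595, Y=-2198945.3916, Z=5789476.4584
→ geod (Bowring, a=6378388.000): φ=65.68316708°, λ=-123.39524762°, h=-157.8815 m
→ stereo (R=6378388.0, λ₀=-134.1°): E=510514.3679, N=-2700593.1183

E=510514.3679 m, N=-2700593.1183 m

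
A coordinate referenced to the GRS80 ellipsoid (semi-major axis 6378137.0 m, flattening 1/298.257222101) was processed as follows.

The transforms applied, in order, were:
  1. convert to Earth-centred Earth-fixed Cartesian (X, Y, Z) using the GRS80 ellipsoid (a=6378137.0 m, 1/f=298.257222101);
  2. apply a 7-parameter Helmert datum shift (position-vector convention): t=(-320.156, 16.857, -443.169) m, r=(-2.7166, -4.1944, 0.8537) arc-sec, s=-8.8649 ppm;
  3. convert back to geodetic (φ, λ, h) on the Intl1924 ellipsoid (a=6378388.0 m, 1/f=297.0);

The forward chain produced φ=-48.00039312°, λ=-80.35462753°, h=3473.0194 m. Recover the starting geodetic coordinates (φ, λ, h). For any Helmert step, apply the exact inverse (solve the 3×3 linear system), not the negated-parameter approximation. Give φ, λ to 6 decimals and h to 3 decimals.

φ=-47.997378°, λ=-80.351803°, h=3448.145 m

start: φ=-48.000393°, λ=-80.354628°, h=3473.019 m
→ ECEF (a=6378388.000, f=1/297.0): X=716812.1283, Y=-4217732.7661, Z=-4719574.8155
→ Helmert⁻¹: X=717025.2191, Y=-4217727.8264, Z=-4719243.6116
→ geod (Bowring, a=6378137.000): φ=-47.99737800°, λ=-80.35180300°, h=3448.1450 m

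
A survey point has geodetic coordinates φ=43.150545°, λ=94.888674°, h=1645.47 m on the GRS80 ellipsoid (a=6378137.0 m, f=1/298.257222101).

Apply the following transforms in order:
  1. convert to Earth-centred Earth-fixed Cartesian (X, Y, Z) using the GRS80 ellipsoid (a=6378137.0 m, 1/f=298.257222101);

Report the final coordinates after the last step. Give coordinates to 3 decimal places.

start: φ=43.150545°, λ=94.888674°, h=1645.470 m
→ ECEF (a=6378137.000, f=1/298.257222101): X=-397272.6106, Y=4644772.8934, Z=4340843.7803

X=-397272.611 m, Y=4644772.893 m, Z=4340843.780 m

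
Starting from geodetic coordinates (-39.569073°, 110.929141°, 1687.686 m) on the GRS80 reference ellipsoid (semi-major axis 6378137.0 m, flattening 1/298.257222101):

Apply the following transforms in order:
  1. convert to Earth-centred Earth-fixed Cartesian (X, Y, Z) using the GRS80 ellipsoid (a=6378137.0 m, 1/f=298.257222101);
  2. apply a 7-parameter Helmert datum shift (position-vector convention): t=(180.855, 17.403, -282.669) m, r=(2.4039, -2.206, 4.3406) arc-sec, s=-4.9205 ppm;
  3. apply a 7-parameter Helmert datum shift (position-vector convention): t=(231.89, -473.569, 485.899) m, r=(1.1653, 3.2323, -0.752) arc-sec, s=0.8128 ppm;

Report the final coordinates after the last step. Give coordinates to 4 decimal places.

X=-1758820.8138 m, Y=4599277.1438 m, Z=-4041984.9639 m

start: φ=-39.569073°, λ=110.929141°, h=1687.686 m
→ ECEF (a=6378137.000, f=1/298.257222101): X=-1759140.6427, Y=4599712.8612, Z=-4042293.1421
→ Helmert 7p (PV): X=-1759004.6948, Y=4599717.7228, Z=-4042521.1281
→ Helmert 7p (PV): X=-1758820.8138, Y=4599277.1438, Z=-4041984.9639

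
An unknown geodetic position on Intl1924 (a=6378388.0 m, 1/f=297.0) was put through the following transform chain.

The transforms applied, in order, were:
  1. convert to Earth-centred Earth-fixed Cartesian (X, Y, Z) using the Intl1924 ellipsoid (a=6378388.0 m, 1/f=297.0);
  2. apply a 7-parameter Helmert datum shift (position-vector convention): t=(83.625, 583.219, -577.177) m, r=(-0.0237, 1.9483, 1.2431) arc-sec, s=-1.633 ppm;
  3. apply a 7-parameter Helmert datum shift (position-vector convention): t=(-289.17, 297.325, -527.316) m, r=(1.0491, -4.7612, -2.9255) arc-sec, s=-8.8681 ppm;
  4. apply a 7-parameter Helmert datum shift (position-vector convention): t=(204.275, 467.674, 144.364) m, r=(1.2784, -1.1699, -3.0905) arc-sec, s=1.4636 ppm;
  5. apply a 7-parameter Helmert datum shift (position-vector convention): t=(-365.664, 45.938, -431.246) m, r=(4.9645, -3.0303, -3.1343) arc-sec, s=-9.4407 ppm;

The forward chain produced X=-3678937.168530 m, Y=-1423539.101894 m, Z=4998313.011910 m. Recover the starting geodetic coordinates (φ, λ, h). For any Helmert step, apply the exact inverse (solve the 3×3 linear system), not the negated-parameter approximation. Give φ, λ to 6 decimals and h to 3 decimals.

φ=51.915775°, λ=-158.824892°, h=3615.028 m

start: X=-3678937.1685, Y=-1423539.1019, Z=4998313.0119 m
→ Helmert⁻¹: X=-3678511.1617, Y=-1423534.0606, Z=4998879.7546
→ Helmert⁻¹: X=-3678660.3641, Y=-1424023.7868, Z=4998757.7651
→ Helmert⁻¹: X=-3678268.2111, Y=-1424360.4847, Z=4999421.5655
→ Helmert⁻¹: X=-3678413.6583, Y=-1424924.4364, Z=4999971.9989
→ geod (Bowring, a=6378388.000): φ=51.91577500°, λ=-158.82489200°, h=3615.0280 m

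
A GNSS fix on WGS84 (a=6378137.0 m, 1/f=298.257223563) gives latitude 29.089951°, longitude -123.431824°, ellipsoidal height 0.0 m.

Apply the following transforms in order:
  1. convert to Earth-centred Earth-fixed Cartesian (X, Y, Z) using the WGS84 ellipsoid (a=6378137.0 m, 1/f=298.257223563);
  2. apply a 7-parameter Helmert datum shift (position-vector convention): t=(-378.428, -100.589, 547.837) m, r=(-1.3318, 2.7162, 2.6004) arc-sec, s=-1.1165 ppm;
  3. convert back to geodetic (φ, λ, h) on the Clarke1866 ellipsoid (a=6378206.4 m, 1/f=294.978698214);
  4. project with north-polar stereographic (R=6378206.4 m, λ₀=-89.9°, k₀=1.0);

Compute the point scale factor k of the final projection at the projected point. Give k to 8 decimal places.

1.34565298

start: φ=29.089951°, λ=-123.431824°, h=0.000 m
→ ECEF (a=6378137.000, f=1/298.257223563): X=-3073166.4575, Y=-4655073.3871, Z=3082617.2342
→ Helmert 7p (PV): X=-3073442.1740, Y=-4655187.6187, Z=3083232.1551
→ geod (Bowring, a=6378206.400): φ=29.09553506°, λ=-123.43354097°, h=501.7361 m
→ into stereo (λ₀=-89.9°): φ=29.09553506°, λ−λ₀=-33.53354097°
scale k = 1.34565298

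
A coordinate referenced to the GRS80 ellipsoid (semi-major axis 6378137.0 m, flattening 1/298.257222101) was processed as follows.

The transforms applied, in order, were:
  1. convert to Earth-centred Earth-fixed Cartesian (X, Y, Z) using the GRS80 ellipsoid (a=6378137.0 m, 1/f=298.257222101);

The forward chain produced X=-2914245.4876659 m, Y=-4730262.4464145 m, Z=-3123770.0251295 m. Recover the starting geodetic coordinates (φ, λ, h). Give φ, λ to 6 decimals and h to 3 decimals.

start: X=-2914245.4877, Y=-4730262.4464, Z=-3123770.0251 m
→ geod (Bowring, a=6378137.000): φ=-29.51119600°, λ=-121.63661500°, h=883.5500 m

φ=-29.511196°, λ=-121.636615°, h=883.550 m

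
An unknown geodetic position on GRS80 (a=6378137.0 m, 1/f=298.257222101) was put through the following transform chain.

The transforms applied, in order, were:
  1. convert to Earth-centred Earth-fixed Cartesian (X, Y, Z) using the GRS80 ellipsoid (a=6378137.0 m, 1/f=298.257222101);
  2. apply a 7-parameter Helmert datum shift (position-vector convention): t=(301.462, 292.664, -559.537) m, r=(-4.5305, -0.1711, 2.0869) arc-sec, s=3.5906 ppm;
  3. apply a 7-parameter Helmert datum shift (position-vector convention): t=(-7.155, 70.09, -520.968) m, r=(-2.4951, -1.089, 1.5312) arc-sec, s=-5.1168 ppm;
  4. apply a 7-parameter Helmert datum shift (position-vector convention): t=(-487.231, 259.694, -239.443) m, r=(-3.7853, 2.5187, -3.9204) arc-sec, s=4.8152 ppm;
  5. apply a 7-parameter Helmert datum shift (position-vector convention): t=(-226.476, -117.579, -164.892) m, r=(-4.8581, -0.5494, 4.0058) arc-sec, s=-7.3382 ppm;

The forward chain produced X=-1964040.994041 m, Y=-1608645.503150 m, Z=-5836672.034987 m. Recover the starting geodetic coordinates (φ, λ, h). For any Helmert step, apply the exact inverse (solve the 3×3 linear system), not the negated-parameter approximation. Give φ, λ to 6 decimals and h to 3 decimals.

start: X=-1964040.9940, Y=-1608645.5031, Z=-5836672.0350 m
→ Helmert⁻¹: X=-1963875.7106, Y=-1608364.1207, Z=-5836582.6232
→ Helmert⁻¹: X=-1963277.1846, Y=-1608546.2772, Z=-5836368.5703
→ Helmert⁻¹: X=-1963322.8275, Y=-1608539.4292, Z=-5835886.5555
→ Helmert⁻¹: X=-1963638.3554, Y=-1608678.2791, Z=-5835339.7712
→ geod (Bowring, a=6378137.000): φ=-66.63071100°, λ=-140.67451800°, h=3420.4800 m

φ=-66.630711°, λ=-140.674518°, h=3420.480 m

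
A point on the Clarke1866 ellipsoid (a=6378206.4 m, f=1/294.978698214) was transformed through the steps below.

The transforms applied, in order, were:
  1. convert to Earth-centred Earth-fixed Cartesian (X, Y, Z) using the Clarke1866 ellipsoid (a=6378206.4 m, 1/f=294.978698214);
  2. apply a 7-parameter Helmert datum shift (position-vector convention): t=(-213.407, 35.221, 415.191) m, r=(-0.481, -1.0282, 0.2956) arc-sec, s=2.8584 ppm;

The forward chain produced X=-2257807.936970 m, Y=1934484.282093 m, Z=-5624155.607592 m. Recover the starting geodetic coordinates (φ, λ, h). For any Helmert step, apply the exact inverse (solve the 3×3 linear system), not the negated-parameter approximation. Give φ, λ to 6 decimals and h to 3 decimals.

φ=-62.300261°, λ=139.408030°, h=661.661 m

start: X=-2257807.9370, Y=1934484.2821, Z=-5624155.6076 m
→ Helmert⁻¹: X=-2257613.3421, Y=1934459.8833, Z=-5624538.9564
→ geod (Bowring, a=6378206.400): φ=-62.30026100°, λ=139.40803000°, h=661.6610 m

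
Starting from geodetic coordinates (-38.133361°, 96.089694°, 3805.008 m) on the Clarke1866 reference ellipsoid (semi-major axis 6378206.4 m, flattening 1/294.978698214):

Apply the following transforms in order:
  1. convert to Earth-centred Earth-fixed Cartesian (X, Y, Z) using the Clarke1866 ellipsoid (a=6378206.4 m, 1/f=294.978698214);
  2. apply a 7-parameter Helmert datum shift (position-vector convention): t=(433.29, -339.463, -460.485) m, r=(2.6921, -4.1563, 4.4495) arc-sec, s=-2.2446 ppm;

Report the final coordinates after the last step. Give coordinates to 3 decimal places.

X=-532823.323 m, Y=4997746.249 m, Z=-3919650.175 m

start: φ=-38.133361°, λ=96.089694°, h=3805.008 m
→ ECEF (a=6378206.400, f=1/294.978698214): X=-533228.9670, Y=4998057.2810, Z=-3919252.9758
→ Helmert 7p (PV): X=-532823.3229, Y=4997746.2493, Z=-3919650.1755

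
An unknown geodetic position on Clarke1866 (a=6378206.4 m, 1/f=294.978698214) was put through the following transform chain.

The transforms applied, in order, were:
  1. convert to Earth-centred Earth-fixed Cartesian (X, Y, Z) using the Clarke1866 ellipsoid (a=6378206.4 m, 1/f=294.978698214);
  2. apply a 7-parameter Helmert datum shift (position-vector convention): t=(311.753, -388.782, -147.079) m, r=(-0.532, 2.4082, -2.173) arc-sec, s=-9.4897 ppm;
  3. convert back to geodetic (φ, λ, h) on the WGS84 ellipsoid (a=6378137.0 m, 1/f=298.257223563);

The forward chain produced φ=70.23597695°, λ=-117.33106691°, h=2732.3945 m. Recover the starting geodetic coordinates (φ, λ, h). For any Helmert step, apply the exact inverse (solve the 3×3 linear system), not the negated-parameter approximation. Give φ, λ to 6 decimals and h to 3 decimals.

start: φ=70.235977°, λ=-117.331067°, h=2732.395 m
→ ECEF (a=6378137.000, f=1/298.257223563): X=-993603.4976, Y=-1922513.0970, Z=5982564.6407
→ Helmert⁻¹: X=-993974.2829, Y=-1922168.4578, Z=5982751.9317
→ geod (Bowring, a=6378206.400): φ=70.23905000°, λ=-117.34397800°, h=3003.9460 m

φ=70.239050°, λ=-117.343978°, h=3003.946 m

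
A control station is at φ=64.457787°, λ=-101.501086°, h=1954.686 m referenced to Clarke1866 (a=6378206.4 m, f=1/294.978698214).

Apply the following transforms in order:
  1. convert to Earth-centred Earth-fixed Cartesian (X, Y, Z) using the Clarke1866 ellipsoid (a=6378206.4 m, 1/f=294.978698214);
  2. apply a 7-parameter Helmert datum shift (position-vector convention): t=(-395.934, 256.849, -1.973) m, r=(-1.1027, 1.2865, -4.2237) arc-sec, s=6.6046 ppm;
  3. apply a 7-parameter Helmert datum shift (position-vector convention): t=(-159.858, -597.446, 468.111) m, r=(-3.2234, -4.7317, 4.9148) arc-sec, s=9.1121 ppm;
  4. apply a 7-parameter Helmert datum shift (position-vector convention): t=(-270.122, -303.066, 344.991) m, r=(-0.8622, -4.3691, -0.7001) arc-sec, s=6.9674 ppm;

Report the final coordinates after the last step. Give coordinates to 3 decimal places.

X=-551079.497 m, Y=-2703751.559 m, Z=5734463.461 m

start: φ=64.457787°, λ=-101.501086°, h=1954.686 m
→ ECEF (a=6378206.400, f=1/294.978698214): X=-550023.7452, Y=-2703190.8150, Z=5733475.1374
→ Helmert 7p (PV): X=-550442.9050, Y=-2702909.9050, Z=5733528.9138
→ Helmert 7p (PV): X=-550674.9021, Y=-2703455.4946, Z=5734078.8821
→ Helmert 7p (PV): X=-551079.4971, Y=-2703751.5586, Z=5734463.4610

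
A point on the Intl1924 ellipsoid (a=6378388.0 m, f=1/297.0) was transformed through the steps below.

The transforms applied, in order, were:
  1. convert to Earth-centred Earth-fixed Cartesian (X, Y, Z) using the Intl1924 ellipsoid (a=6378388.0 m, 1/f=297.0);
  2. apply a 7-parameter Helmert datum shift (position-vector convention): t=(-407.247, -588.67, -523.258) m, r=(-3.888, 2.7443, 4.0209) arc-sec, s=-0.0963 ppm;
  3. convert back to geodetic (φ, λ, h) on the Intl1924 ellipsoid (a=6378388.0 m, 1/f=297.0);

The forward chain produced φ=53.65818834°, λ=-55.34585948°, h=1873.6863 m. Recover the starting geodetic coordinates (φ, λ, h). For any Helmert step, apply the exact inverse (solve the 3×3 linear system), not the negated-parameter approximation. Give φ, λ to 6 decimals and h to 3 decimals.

start: φ=53.658188°, λ=-55.345859°, h=1873.686 m
→ ECEF (a=6378388.000, f=1/297.0): X=2154631.7493, Y=-3117011.0078, Z=5115902.2923
→ Helmert⁻¹: X=2154910.3776, Y=-3116561.0872, Z=5116395.9678
→ geod (Bowring, a=6378388.000): φ=53.66234700°, λ=-55.33852500°, h=2145.9390 m

φ=53.662347°, λ=-55.338525°, h=2145.939 m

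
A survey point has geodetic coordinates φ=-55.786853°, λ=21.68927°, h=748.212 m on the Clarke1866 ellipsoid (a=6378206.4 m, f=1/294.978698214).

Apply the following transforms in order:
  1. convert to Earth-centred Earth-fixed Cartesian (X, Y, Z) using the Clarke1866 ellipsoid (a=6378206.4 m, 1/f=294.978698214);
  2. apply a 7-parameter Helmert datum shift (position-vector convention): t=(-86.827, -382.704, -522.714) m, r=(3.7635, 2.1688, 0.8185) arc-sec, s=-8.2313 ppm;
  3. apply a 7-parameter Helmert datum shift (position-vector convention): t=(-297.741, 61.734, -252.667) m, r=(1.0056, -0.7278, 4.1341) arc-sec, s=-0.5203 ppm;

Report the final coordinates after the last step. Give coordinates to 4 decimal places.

start: φ=-55.786853°, λ=21.689270°, h=748.212 m
→ ECEF (a=6378206.400, f=1/294.978698214): X=3340521.1661, Y=1328630.2181, Z=-5251552.2085
→ Helmert 7p (PV): X=3340346.3523, Y=1328345.6523, Z=-5252042.5775
→ Helmert 7p (PV): X=3340038.7814, Y=1328499.2498, Z=-5252274.2495

X=3340038.7814 m, Y=1328499.2498 m, Z=-5252274.2495 m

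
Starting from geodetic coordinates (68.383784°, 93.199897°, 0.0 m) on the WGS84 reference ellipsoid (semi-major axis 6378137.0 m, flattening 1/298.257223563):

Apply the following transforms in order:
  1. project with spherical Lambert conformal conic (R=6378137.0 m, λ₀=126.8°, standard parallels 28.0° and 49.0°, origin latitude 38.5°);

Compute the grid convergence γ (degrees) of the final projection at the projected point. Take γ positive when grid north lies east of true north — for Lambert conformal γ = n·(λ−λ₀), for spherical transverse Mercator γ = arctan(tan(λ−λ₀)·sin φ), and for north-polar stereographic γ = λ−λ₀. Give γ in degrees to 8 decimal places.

-21.03585454

start: φ=68.383784°, λ=93.199897°, h=0.000 m
→ into lcc (λ₀=126.8°): φ=68.38378400°, λ−λ₀=-33.60010300°
convergence γ = -21.03585454°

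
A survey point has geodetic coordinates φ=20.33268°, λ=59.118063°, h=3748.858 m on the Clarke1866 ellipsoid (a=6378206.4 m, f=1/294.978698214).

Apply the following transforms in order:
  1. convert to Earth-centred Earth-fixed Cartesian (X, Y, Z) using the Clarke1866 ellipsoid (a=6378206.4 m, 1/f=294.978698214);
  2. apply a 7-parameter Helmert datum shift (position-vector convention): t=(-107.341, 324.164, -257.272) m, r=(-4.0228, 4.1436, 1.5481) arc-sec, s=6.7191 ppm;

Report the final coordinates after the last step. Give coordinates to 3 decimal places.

X=3072740.745 m, Y=5138410.930 m, Z=2203036.086 m

start: φ=20.332680°, λ=59.118063°, h=3748.858 m
→ ECEF (a=6378206.400, f=1/294.978698214): X=3072821.7377, Y=5137986.2060, Z=2203440.4896
→ Helmert 7p (PV): X=3072740.7450, Y=5138410.9298, Z=2203036.0860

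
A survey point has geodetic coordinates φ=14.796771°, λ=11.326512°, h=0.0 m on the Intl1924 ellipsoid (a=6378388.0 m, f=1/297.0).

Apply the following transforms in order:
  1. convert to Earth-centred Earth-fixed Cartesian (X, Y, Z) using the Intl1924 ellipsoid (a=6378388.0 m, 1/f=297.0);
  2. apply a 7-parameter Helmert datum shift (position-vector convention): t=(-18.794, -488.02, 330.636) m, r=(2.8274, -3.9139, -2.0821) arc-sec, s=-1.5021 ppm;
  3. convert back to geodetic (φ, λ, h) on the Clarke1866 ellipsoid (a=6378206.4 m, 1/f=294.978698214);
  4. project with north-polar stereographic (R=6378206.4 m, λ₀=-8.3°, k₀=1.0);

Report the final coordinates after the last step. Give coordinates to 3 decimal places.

E=3298741.030 m, N=-9253015.200 m

start: φ=14.796771°, λ=11.326512°, h=0.000 m
→ ECEF (a=6378388.000, f=1/297.0): X=6048086.0531, Y=1211437.4392, Z=1618388.3472
→ Helmert 7p (PV): X=6048039.6938, Y=1210864.3641, Z=1618847.9211
→ geod (Bowring, a=6378206.400): φ=14.80180374°, λ=11.32137690°, h=155.7794 m
→ stereo (R=6378206.4, λ₀=-8.3°): E=3298741.0305, N=-9253015.1999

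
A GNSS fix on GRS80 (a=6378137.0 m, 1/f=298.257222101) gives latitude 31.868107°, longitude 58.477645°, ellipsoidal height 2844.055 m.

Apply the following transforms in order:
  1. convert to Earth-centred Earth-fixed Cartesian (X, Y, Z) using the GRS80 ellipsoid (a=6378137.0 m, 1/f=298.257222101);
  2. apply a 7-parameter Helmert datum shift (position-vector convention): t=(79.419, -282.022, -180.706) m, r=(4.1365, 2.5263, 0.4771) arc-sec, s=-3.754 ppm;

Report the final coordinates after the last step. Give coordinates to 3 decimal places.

X=2836044.995 m, Y=4623432.647 m, Z=3349386.062 m

start: φ=31.868107°, λ=58.477645°, h=2844.055 m
→ ECEF (a=6378137.000, f=1/298.257222101): X=2835945.8929, Y=4623792.6390, Z=3349521.3493
→ Helmert 7p (PV): X=2836044.9950, Y=4623432.6468, Z=3349386.0618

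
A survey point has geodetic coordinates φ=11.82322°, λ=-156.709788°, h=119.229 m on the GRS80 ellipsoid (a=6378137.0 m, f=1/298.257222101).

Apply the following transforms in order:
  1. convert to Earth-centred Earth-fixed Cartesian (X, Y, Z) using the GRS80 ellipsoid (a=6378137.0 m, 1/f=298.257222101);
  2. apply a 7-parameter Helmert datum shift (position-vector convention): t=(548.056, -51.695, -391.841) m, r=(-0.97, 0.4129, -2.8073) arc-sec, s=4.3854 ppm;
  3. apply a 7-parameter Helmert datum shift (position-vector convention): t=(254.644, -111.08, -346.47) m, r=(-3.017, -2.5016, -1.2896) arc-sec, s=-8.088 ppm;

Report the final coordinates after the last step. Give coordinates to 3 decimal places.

X=-5734269.662 m, Y=-2468748.011 m, Z=1297538.907 m

start: φ=11.823220°, λ=-156.709788°, h=119.229 m
→ ECEF (a=6378137.000, f=1/298.257222101): X=-5735031.4151, Y=-2468733.3749, Z=1298292.3712
→ Helmert 7p (PV): X=-5734539.5106, Y=-2468711.7357, Z=1297929.3139
→ Helmert 7p (PV): X=-5734269.6616, Y=-2468748.0113, Z=1297538.9069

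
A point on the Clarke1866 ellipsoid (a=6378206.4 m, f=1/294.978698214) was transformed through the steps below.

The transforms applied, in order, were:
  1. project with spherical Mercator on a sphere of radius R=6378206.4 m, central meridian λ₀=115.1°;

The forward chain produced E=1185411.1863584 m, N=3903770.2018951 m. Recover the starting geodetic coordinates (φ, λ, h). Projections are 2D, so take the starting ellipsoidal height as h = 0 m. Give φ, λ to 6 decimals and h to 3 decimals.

φ=33.063441°, λ=125.748614°, h=0.000 m

start: E=1185411.1864, N=3903770.2019 m
→ merc⁻¹: φ=33.06344100°, λ=125.74861400°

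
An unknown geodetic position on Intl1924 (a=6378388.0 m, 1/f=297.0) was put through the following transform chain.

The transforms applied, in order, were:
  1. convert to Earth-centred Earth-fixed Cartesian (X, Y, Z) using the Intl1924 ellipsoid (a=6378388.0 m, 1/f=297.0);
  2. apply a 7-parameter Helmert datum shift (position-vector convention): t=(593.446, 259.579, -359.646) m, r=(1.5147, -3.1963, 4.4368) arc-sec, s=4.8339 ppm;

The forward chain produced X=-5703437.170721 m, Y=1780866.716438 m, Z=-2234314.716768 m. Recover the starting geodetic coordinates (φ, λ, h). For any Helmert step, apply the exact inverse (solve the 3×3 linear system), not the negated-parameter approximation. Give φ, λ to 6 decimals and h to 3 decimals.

φ=-20.624690°, λ=162.662403°, h=3652.717 m

start: X=-5703437.1707, Y=1780866.7164, Z=-2234314.7168 m
→ Helmert⁻¹: X=-5703999.3571, Y=1780704.8201, Z=-2233868.9589
→ geod (Bowring, a=6378388.000): φ=-20.62469000°, λ=162.66240300°, h=3652.7170 m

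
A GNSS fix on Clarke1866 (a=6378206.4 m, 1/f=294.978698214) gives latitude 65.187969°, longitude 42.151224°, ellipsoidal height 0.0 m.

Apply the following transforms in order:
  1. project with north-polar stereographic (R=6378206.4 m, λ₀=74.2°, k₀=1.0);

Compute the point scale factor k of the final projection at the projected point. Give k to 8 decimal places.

start: φ=65.187969°, λ=42.151224°, h=0.000 m
→ into stereo (λ₀=74.2°): φ=65.18796900°, λ−λ₀=-32.04877600°
scale k = 1.04838870

1.04838870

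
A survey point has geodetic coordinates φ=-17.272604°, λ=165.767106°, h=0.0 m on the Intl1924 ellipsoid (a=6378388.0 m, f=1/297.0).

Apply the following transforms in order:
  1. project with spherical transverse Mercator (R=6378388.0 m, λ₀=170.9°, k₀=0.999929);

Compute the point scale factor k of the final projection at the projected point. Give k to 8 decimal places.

1.00359810

start: φ=-17.272604°, λ=165.767106°, h=0.000 m
→ into tm (λ₀=170.9°): φ=-17.27260400°, λ−λ₀=-5.13289400°
scale k = 1.00359810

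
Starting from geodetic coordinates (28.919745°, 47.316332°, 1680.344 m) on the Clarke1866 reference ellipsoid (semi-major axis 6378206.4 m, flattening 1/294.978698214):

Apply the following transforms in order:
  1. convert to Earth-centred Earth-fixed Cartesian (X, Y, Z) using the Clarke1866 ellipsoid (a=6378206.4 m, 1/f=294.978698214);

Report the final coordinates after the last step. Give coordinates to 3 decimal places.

start: φ=28.919745°, λ=47.316332°, h=1680.344 m
→ ECEF (a=6378206.400, f=1/294.978698214): X=3788877.2381, Y=4108316.0141, Z=3066761.7155

X=3788877.238 m, Y=4108316.014 m, Z=3066761.715 m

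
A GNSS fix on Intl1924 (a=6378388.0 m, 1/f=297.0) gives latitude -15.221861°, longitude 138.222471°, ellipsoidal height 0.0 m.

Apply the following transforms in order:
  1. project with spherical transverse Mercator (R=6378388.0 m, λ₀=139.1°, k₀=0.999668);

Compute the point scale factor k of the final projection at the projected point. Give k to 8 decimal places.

start: φ=-15.221861°, λ=138.222471°, h=0.000 m
→ into tm (λ₀=139.1°): φ=-15.22186100°, λ−λ₀=-0.87752900°
scale k = 0.99977717

0.99977717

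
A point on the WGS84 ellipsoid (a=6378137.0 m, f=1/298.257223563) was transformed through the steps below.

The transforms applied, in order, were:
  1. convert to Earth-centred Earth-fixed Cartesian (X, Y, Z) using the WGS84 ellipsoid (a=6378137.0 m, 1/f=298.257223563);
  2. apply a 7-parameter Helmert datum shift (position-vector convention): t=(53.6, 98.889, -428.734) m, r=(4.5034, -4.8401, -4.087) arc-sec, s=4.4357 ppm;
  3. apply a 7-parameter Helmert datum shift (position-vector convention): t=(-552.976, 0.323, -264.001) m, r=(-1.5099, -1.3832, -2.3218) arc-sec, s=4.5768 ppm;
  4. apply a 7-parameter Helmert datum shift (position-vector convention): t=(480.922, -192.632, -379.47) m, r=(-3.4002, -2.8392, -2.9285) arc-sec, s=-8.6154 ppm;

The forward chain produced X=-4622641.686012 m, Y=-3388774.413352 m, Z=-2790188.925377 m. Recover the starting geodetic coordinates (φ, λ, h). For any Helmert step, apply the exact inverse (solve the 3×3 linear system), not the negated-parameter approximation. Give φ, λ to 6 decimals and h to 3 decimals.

start: X=-4622641.6860, Y=-3388774.4134, Z=-2790188.9254 m
→ Helmert⁻¹: X=-4623152.7289, Y=-3388630.6248, Z=-2789825.7143
→ Helmert⁻¹: X=-4622559.1588, Y=-3388647.0521, Z=-2789542.7531
→ Helmert⁻¹: X=-4622590.5492, Y=-3388883.3941, Z=-2788919.1864
→ geod (Bowring, a=6378137.000): φ=-26.09808700°, λ=-143.75435500°, h=214.1020 m

φ=-26.098087°, λ=-143.754355°, h=214.102 m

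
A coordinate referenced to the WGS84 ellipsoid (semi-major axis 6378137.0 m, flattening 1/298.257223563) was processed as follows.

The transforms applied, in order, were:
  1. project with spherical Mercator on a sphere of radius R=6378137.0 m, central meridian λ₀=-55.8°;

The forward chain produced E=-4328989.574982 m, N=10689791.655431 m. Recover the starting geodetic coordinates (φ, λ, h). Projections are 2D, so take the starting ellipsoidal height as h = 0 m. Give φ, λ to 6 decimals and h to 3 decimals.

φ=68.802762°, λ=-94.687975°, h=0.000 m

start: E=-4328989.5750, N=10689791.6554 m
→ merc⁻¹: φ=68.80276200°, λ=-94.68797500°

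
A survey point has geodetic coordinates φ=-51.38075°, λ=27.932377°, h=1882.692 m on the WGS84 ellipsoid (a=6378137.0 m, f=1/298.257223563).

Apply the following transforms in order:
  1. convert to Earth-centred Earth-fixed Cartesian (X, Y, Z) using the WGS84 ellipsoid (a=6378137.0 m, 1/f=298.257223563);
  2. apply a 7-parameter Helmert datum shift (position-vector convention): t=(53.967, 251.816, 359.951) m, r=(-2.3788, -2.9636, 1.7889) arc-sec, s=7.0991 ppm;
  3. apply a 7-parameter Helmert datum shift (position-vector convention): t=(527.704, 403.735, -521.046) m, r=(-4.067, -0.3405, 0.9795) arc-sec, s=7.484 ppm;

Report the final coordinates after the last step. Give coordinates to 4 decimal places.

X=3526031.7943 m, Y=1869700.1767 m, Z=-4961798.8900 m

start: φ=-51.380750°, λ=27.932377°, h=1882.692 m
→ ECEF (a=6378137.000, f=1/298.257223563): X=3525344.3218, Y=1869125.0932, Z=-4961563.4993
→ Helmert 7p (PV): X=3525478.3928, Y=1869363.5324, Z=-4961209.6749
→ Helmert 7p (PV): X=3526031.7943, Y=1869700.1767, Z=-4961798.8900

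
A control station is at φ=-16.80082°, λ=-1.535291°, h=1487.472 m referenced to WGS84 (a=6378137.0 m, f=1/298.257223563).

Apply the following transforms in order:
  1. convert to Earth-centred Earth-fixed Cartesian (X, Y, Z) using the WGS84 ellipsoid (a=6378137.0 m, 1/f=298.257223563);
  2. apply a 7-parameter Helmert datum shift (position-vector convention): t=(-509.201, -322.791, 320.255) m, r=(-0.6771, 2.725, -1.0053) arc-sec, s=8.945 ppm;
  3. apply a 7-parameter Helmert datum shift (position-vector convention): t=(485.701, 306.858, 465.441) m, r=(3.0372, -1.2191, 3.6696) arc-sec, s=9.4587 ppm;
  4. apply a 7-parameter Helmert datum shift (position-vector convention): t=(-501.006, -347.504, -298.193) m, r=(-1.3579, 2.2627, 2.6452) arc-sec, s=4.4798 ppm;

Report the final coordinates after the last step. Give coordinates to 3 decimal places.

X=6106413.643 m, Y=-163878.107 m, Z=-1831839.277 m

start: φ=-16.800820°, λ=-1.535291°, h=1487.472 m
→ ECEF (a=6378137.000, f=1/298.257223563): X=6106827.6578, Y=-163677.0153, Z=-1832172.4772
→ Helmert 7p (PV): X=6106348.0793, Y=-164037.0488, Z=-1831948.7527
→ Helmert 7p (PV): X=6106905.2843, Y=-163596.1297, Z=-1831466.9639
→ Helmert 7p (PV): X=6106413.6430, Y=-163878.1066, Z=-1831839.2768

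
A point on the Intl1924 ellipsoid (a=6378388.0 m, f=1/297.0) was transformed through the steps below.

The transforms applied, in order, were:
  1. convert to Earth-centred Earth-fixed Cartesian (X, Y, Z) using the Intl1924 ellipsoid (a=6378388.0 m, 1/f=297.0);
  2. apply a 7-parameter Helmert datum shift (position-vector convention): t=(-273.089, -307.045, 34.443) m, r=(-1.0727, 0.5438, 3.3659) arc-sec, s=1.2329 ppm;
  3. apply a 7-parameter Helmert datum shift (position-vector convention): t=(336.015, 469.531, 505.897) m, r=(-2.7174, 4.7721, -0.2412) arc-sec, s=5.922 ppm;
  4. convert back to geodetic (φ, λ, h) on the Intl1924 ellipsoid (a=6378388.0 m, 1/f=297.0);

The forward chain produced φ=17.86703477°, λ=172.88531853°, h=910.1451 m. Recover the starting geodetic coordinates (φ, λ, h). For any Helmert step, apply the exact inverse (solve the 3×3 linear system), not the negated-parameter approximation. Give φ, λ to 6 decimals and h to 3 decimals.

start: φ=17.867035°, λ=172.885319°, h=910.145 m
→ ECEF (a=6378388.000, f=1/297.0): X=-6026788.3273, Y=752244.4819, Z=1944685.9152
→ Helmert⁻¹: X=-6027134.5058, Y=751737.8395, Z=1944038.9660
→ Helmert⁻¹: X=-6026846.8379, Y=752132.1956, Z=1943990.1485
→ geod (Bowring, a=6378388.000): φ=17.86093000°, λ=172.88643800°, h=738.7380 m

φ=17.860930°, λ=172.886438°, h=738.738 m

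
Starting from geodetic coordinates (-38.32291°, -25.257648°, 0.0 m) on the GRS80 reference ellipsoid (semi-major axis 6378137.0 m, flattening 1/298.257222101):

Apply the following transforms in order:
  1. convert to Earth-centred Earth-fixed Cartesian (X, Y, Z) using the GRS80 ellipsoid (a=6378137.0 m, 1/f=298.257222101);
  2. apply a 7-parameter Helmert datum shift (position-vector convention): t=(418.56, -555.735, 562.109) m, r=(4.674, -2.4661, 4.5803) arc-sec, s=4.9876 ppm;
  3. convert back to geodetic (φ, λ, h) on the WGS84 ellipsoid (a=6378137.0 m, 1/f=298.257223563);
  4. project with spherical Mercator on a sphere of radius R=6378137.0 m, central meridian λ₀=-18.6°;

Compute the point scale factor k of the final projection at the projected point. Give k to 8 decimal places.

1.27451950

start: φ=-38.322910°, λ=-25.257648°, h=0.000 m
→ ECEF (a=6378137.000, f=1/298.257222101): X=4531290.7159, Y=-2137834.8799, Z=-3933626.1941
→ Helmert 7p (PV): X=4531826.3796, Y=-2138211.5184, Z=-3933077.9721
→ geod (Bowring, a=6378137.000): φ=-38.31543148°, λ=-25.25892942°, h=166.2538 m
→ into merc (λ₀=-18.6°): φ=-38.31543148°, λ−λ₀=-6.65892942°
scale k = 1.27451950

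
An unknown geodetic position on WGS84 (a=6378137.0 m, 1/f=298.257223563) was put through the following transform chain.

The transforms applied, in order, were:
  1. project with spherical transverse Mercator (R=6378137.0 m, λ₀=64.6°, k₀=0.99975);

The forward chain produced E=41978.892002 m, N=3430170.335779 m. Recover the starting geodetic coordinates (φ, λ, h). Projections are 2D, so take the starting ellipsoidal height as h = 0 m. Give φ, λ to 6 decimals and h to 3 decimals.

φ=30.820709°, λ=65.039225°, h=0.000 m

start: E=41978.8920, N=3430170.3358 m
→ tm⁻¹: φ=30.82070900°, λ=65.03922500°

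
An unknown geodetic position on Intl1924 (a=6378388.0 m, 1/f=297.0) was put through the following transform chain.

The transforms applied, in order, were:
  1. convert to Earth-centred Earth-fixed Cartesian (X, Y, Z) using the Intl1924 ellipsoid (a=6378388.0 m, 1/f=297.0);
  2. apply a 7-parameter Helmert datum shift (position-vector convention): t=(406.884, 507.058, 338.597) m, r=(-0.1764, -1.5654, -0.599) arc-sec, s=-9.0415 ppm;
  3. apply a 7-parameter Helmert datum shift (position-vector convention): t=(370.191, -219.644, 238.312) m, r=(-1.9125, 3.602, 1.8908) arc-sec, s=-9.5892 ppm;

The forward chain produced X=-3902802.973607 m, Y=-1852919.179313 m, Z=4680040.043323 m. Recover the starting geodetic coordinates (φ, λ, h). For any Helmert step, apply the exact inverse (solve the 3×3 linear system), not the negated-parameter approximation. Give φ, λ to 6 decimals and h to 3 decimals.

start: X=-3902802.9736, Y=-1852919.1793, Z=4680040.0433 m
→ Helmert⁻¹: X=-3903309.2996, Y=-1852724.9113, Z=4679761.2653
→ Helmert⁻¹: X=-3903710.5834, Y=-1853264.0640, Z=4679493.0191
→ geod (Bowring, a=6378388.000): φ=47.47148500°, λ=-154.60424000°, h=2782.8150 m

φ=47.471485°, λ=-154.604240°, h=2782.815 m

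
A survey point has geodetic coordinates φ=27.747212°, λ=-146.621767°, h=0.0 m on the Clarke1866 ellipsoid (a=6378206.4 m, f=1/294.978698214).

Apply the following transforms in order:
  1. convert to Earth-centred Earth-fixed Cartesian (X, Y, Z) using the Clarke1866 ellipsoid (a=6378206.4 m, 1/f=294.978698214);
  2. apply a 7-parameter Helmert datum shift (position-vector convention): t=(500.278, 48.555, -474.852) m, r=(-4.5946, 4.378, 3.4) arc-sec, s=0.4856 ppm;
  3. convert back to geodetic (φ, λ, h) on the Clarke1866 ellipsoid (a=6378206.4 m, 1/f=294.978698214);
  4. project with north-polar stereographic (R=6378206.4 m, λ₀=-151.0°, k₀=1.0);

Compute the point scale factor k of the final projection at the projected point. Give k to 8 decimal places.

1.36465829

start: φ=27.747212°, λ=-146.621767°, h=0.000 m
→ ECEF (a=6378206.400, f=1/294.978698214): X=-4717172.9487, Y=-3107831.8711, Z=2951577.2417
→ Helmert 7p (PV): X=-4716561.0852, Y=-3107796.8345, Z=2951273.1735
→ geod (Bowring, a=6378206.400): φ=27.74701116°, λ=-146.61864915°, h=-610.8053 m
→ into stereo (λ₀=-151.0°): φ=27.74701116°, λ−λ₀=4.38135085°
scale k = 1.36465829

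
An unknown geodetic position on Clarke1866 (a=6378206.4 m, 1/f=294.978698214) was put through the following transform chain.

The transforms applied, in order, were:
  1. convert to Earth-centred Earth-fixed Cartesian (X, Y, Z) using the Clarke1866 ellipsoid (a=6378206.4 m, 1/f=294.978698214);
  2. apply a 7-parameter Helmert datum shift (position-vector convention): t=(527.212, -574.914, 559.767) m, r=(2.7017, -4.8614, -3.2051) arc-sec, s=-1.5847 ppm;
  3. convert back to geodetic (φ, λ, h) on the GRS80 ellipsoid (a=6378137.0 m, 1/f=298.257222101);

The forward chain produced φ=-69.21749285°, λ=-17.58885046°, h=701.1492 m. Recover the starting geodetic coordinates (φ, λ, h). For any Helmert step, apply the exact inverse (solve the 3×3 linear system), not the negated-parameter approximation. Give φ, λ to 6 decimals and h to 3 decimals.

φ=-69.227413°, λ=-17.581087°, h=1133.435 m

start: φ=-69.217493°, λ=-17.588850°, h=701.149 m
→ ECEF (a=6378137.000, f=1/298.257222101): X=2163876.0525, Y=-685958.4913, Z=-5941279.9629
→ Helmert⁻¹: X=2163222.8767, Y=-685428.8777, Z=-5941891.1525
→ geod (Bowring, a=6378206.400): φ=-69.22741300°, λ=-17.58108700°, h=1133.4350 m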